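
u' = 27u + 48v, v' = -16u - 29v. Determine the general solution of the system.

u(t) = -2c_1e^(3t) - 3c_2e^(-5t), v(t) = c_1e^(3t) + 2c_2e^(-5t)

Coefficient matrix A = [[27, 48], [-16, -29]].
Characteristic polynomial det(A - λI) = λ^2 + 2λ - 15 = 0.
Eigenvalues λ = 3, -5.
For λ=3: (A-λI) row 1 is [24, 48], so an eigenvector is (-2, 1).
For λ=-5: (A-λI) row 1 is [32, 48], so an eigenvector is (-3, 2).
General solution: c_1e^(3t)(-2,1) + c_2e^(-5t)(-3,2).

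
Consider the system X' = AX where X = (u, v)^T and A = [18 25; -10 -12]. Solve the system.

Coefficient matrix A = [[18, 25], [-10, -12]].
Characteristic polynomial det(A - λI) = λ^2 - 6λ + 34 = 0.
Eigenvalues λ = 3 ± 5i (complex conjugate pair).
For λ=3+5i: an eigenvector is (2,-1) - i(1,-1) = (2 - i, -1 + i).
A real fundamental pair from Re and Im of e^((3+5i)t)v: X_1 = e^(3t)(cos(5t)·(2,-1) + sin(5t)·(1,-1)), X_2 = e^(3t)(sin(5t)·(2,-1) - cos(5t)·(1,-1)).
General solution: K_1X_1 + K_2X_2.

u(t) = K_1e^(3t)sin(5t) + 2K_1e^(3t)cos(5t) + 2K_2e^(3t)sin(5t) - K_2e^(3t)cos(5t), v(t) = -K_1e^(3t)sin(5t) - K_1e^(3t)cos(5t) - K_2e^(3t)sin(5t) + K_2e^(3t)cos(5t)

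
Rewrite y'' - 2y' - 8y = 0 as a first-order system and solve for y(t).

y(t) = c_1e^(-2t) + c_2e^(4t)

Let x_1 = y, x_2 = y'. Then x_1' = x_2 and x_2' = 8x_1 + 2x_2.
A = [[0,1],[8,2]]; det(A-λI) = λ^2 - 2λ - 8.
Eigenvalues λ = -2, 4 with eigenvectors (1,-2), (1,4).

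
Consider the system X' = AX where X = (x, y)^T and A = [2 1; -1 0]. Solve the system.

Coefficient matrix A = [[2, 1], [-1, 0]].
Characteristic polynomial det(A - λI) = λ^2 - 2λ + 1 = 0.
Single eigenvalue λ = 1 with algebraic multiplicity 2.
Eigenvector v = (1,-1); generalized eigenvector w with (A-λI)w=v is (3,-2).
General solution: e^(t)[C_1·v + C_2·(t·v + w)].

x(t) = C_1e^(t) + C_2te^(t) + 3C_2e^(t), y(t) = -C_1e^(t) - C_2te^(t) - 2C_2e^(t)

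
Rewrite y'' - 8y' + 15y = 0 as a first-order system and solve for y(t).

y(t) = K_1e^(5t) + K_2e^(3t)

Let x_1 = y, x_2 = y'. Then x_1' = x_2 and x_2' = -15x_1 + 8x_2.
A = [[0,1],[-15,8]]; det(A-λI) = λ^2 - 8λ + 15.
Eigenvalues λ = 5, 3 with eigenvectors (1,5), (1,3).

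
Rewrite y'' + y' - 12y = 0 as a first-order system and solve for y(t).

y(t) = C_1e^(-4t) + C_2e^(3t)

Let x_1 = y, x_2 = y'. Then x_1' = x_2 and x_2' = 12x_1 - x_2.
A = [[0,1],[12,-1]]; det(A-λI) = λ^2 + λ - 12.
Eigenvalues λ = -4, 3 with eigenvectors (1,-4), (1,3).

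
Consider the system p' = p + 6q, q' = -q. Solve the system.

Coefficient matrix A = [[1, 6], [0, -1]].
Characteristic polynomial det(A - λI) = λ^2 - 1 = 0.
Eigenvalues λ = 1, -1.
For λ=1: (A-λI) row 1 is [0, 6], so an eigenvector is (1, 0).
For λ=-1: (A-λI) row 1 is [2, 6], so an eigenvector is (3, -1).
General solution: C_1e^(t)(1,0) + C_2e^(-t)(3,-1).

p(t) = C_1e^(t) + 3C_2e^(-t), q(t) = -C_2e^(-t)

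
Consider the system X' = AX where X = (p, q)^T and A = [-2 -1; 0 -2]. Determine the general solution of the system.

Coefficient matrix A = [[-2, -1], [0, -2]].
Characteristic polynomial det(A - λI) = λ^2 + 4λ + 4 = 0.
Single eigenvalue λ = -2 with algebraic multiplicity 2.
Eigenvector v = (-1,0); generalized eigenvector w with (A-λI)w=v is (-1,1).
General solution: e^(-2t)[c_1·v + c_2·(t·v + w)].

p(t) = -c_1e^(-2t) - c_2te^(-2t) - c_2e^(-2t), q(t) = c_2e^(-2t)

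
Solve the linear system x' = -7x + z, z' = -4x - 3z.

Coefficient matrix A = [[-7, 1], [-4, -3]].
Characteristic polynomial det(A - λI) = λ^2 + 10λ + 25 = 0.
Single eigenvalue λ = -5 with algebraic multiplicity 2.
Eigenvector v = (1,2); generalized eigenvector w with (A-λI)w=v is (1,3).
General solution: e^(-5t)[C_1·v + C_2·(t·v + w)].

x(t) = C_1e^(-5t) + C_2te^(-5t) + C_2e^(-5t), z(t) = 2C_1e^(-5t) + 2C_2te^(-5t) + 3C_2e^(-5t)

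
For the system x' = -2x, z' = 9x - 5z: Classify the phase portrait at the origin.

A = [[-2,0],[9,-5]]; det(A-λI) = λ^2 + 7λ + 10.
λ = -2, -5: both negative.

stable node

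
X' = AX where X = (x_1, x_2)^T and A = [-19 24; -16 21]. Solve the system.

x_1(t) = -3C_1e^(-3t) + C_2e^(5t), x_2(t) = -2C_1e^(-3t) + C_2e^(5t)

Coefficient matrix A = [[-19, 24], [-16, 21]].
Characteristic polynomial det(A - λI) = λ^2 - 2λ - 15 = 0.
Eigenvalues λ = -3, 5.
For λ=-3: (A-λI) row 1 is [-16, 24], so an eigenvector is (-3, -2).
For λ=5: (A-λI) row 1 is [-24, 24], so an eigenvector is (1, 1).
General solution: C_1e^(-3t)(-3,-2) + C_2e^(5t)(1,1).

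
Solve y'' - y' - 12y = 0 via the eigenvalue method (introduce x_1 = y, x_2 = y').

y(t) = c_1e^(-3t) + c_2e^(4t)

Let x_1 = y, x_2 = y'. Then x_1' = x_2 and x_2' = 12x_1 + x_2.
A = [[0,1],[12,1]]; det(A-λI) = λ^2 - λ - 12.
Eigenvalues λ = -3, 4 with eigenvectors (1,-3), (1,4).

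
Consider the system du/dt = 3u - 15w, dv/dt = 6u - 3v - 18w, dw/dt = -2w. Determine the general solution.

Coefficient matrix A = [[3, 0, -15], [6, -3, -18], [0, 0, -2]].
det(A - λI) = 0 gives eigenvalues λ = -3, 3, -2.
For λ=-3: eigenvector (0,1,0).
For λ=3: eigenvector (1,1,0).
For λ=-2: eigenvector (3,0,1).
General solution: K_1e^(-3t)(0,1,0) + K_2e^(3t)(1,1,0) + K_3e^(-2t)(3,0,1).

u(t) = K_2e^(3t) + 3K_3e^(-2t), v(t) = K_1e^(-3t) + K_2e^(3t), w(t) = K_3e^(-2t)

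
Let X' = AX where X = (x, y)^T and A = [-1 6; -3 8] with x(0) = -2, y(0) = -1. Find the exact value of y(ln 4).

-16

A = [[-1,6],[-3,8]]; eigenvalues λ = 5, 2.
Eigenvectors: (1,1) for λ=5, (2,1) for λ=2.
From the initial condition, c_1 = 0, c_2 = -1.
y(ln 4) = (0)(4^5)(1) + (-1)(4^2)(1) = -16.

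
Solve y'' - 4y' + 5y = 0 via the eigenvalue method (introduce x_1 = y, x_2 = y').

y(t) = c_1e^(2t)cos(t) + c_2e^(2t)sin(t)

Let x_1 = y, x_2 = y'. Then x_1' = x_2 and x_2' = -5x_1 + 4x_2.
A = [[0,1],[-5,4]]; det(A-λI) = λ^2 - 4λ + 5.
Eigenvalues λ = 2 ± i.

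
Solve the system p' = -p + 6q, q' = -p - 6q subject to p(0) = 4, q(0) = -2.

p(t) = 4e^(-4t), q(t) = -2e^(-4t)

Coefficient matrix A = [[-1, 6], [-1, -6]].
Characteristic polynomial det(A - λI) = λ^2 + 7λ + 12 = 0.
Eigenvalues λ = -4, -3.
For λ=-4: (A-λI) row 1 is [3, 6], so an eigenvector is (-2, 1).
For λ=-3: (A-λI) row 1 is [2, 6], so an eigenvector is (-3, 1).
General solution: c_1e^(-4t)(-2,1) + c_2e^(-3t)(-3,1).
Applying p(0)=4, q(0)=-2 gives c_1=-2, c_2=0.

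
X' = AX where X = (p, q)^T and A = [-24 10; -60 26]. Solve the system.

p(t) = c_1e^(-4t) - c_2e^(6t), q(t) = 2c_1e^(-4t) - 3c_2e^(6t)

Coefficient matrix A = [[-24, 10], [-60, 26]].
Characteristic polynomial det(A - λI) = λ^2 - 2λ - 24 = 0.
Eigenvalues λ = -4, 6.
For λ=-4: (A-λI) row 1 is [-20, 10], so an eigenvector is (1, 2).
For λ=6: (A-λI) row 1 is [-30, 10], so an eigenvector is (-1, -3).
General solution: c_1e^(-4t)(1,2) + c_2e^(6t)(-1,-3).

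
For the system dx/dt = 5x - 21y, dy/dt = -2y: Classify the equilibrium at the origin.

saddle

A = [[5,-21],[0,-2]]; det(A-λI) = λ^2 - 3λ - 10.
λ = 5, -2: opposite signs.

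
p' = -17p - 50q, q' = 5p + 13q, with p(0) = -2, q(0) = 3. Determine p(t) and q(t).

Coefficient matrix A = [[-17, -50], [5, 13]].
Characteristic polynomial det(A - λI) = λ^2 + 4λ + 29 = 0.
Eigenvalues λ = -2 ± 5i (complex conjugate pair).
For λ=-2+5i: an eigenvector is (1,0) - i(-3,1) = (1 + 3i, 0 - i).
A real fundamental pair from Re and Im of e^((-2+5i)t)v: X_1 = e^(-2t)(cos(5t)·(1,0) + sin(5t)·(-3,1)), X_2 = e^(-2t)(sin(5t)·(1,0) - cos(5t)·(-3,1)).
General solution: c_1X_1 + c_2X_2.
Applying p(0)=-2, q(0)=3 gives c_1=7, c_2=-3.

p(t) = -24e^(-2t)sin(5t) - 2e^(-2t)cos(5t), q(t) = 7e^(-2t)sin(5t) + 3e^(-2t)cos(5t)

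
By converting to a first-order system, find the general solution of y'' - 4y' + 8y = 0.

y(t) = c_1e^(2t)cos(2t) + c_2e^(2t)sin(2t)

Let x_1 = y, x_2 = y'. Then x_1' = x_2 and x_2' = -8x_1 + 4x_2.
A = [[0,1],[-8,4]]; det(A-λI) = λ^2 - 4λ + 8.
Eigenvalues λ = 2 ± 2i.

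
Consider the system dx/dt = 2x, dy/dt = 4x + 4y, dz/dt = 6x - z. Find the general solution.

x(t) = c_1e^(2t), y(t) = -2c_1e^(2t) + c_2e^(4t), z(t) = 2c_1e^(2t) + c_3e^(-t)

Coefficient matrix A = [[2, 0, 0], [4, 4, 0], [6, 0, -1]].
det(A - λI) = 0 gives eigenvalues λ = 2, 4, -1.
For λ=2: eigenvector (1,-2,2).
For λ=4: eigenvector (0,1,0).
For λ=-1: eigenvector (0,0,1).
General solution: c_1e^(2t)(1,-2,2) + c_2e^(4t)(0,1,0) + c_3e^(-t)(0,0,1).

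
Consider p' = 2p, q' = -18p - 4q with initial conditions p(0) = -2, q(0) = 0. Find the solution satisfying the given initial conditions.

Coefficient matrix A = [[2, 0], [-18, -4]].
Characteristic polynomial det(A - λI) = λ^2 + 2λ - 8 = 0.
Eigenvalues λ = -4, 2.
For λ=-4: (A-λI) row 1 is [6, 0], so an eigenvector is (0, 1).
For λ=2: (A-λI) row 2 is [-18, -6], so an eigenvector is (1, -3).
General solution: C_1e^(-4t)(0,1) + C_2e^(2t)(1,-3).
Applying p(0)=-2, q(0)=0 gives C_1=-6, C_2=-2.

p(t) = -2e^(2t), q(t) = 6e^(2t) - 6e^(-4t)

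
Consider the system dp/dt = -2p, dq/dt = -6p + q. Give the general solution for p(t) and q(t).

p(t) = C_1e^(-2t), q(t) = 2C_1e^(-2t) + C_2e^(t)

Coefficient matrix A = [[-2, 0], [-6, 1]].
Characteristic polynomial det(A - λI) = λ^2 + λ - 2 = 0.
Eigenvalues λ = -2, 1.
For λ=-2: (A-λI) row 2 is [-6, 3], so an eigenvector is (1, 2).
For λ=1: (A-λI) row 1 is [-3, 0], so an eigenvector is (0, 1).
General solution: C_1e^(-2t)(1,2) + C_2e^(t)(0,1).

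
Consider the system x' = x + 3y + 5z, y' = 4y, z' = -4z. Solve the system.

Coefficient matrix A = [[1, 3, 5], [0, 4, 0], [0, 0, -4]].
det(A - λI) = 0 gives eigenvalues λ = 1, 4, -4.
For λ=1: eigenvector (1,0,0).
For λ=4: eigenvector (1,1,0).
For λ=-4: eigenvector (-1,0,1).
General solution: C_1e^(t)(1,0,0) + C_2e^(4t)(1,1,0) + C_3e^(-4t)(-1,0,1).

x(t) = C_1e^(t) + C_2e^(4t) - C_3e^(-4t), y(t) = C_2e^(4t), z(t) = C_3e^(-4t)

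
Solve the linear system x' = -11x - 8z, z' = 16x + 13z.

x(t) = K_1e^(5t) - K_2e^(-3t), z(t) = -2K_1e^(5t) + K_2e^(-3t)

Coefficient matrix A = [[-11, -8], [16, 13]].
Characteristic polynomial det(A - λI) = λ^2 - 2λ - 15 = 0.
Eigenvalues λ = 5, -3.
For λ=5: (A-λI) row 1 is [-16, -8], so an eigenvector is (1, -2).
For λ=-3: (A-λI) row 1 is [-8, -8], so an eigenvector is (-1, 1).
General solution: K_1e^(5t)(1,-2) + K_2e^(-3t)(-1,1).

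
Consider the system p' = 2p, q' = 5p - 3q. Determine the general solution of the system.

Coefficient matrix A = [[2, 0], [5, -3]].
Characteristic polynomial det(A - λI) = λ^2 + λ - 6 = 0.
Eigenvalues λ = 2, -3.
For λ=2: (A-λI) row 2 is [5, -5], so an eigenvector is (1, 1).
For λ=-3: (A-λI) row 1 is [5, 0], so an eigenvector is (0, -1).
General solution: C_1e^(2t)(1,1) + C_2e^(-3t)(0,-1).

p(t) = C_1e^(2t), q(t) = C_1e^(2t) - C_2e^(-3t)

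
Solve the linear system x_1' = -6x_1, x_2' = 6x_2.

x_1(t) = K_2e^(-6t), x_2(t) = -K_1e^(6t)

Coefficient matrix A = [[-6, 0], [0, 6]].
Characteristic polynomial det(A - λI) = λ^2 - 36 = 0.
Eigenvalues λ = 6, -6.
For λ=6: (A-λI) row 1 is [-12, 0], so an eigenvector is (0, -1).
For λ=-6: (A-λI) row 2 is [0, 12], so an eigenvector is (1, 0).
General solution: K_1e^(6t)(0,-1) + K_2e^(-6t)(1,0).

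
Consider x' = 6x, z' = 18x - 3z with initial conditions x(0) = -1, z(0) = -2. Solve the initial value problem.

Coefficient matrix A = [[6, 0], [18, -3]].
Characteristic polynomial det(A - λI) = λ^2 - 3λ - 18 = 0.
Eigenvalues λ = 6, -3.
For λ=6: (A-λI) row 2 is [18, -9], so an eigenvector is (-1, -2).
For λ=-3: (A-λI) row 1 is [9, 0], so an eigenvector is (0, 1).
General solution: c_1e^(6t)(-1,-2) + c_2e^(-3t)(0,1).
Applying x(0)=-1, z(0)=-2 gives c_1=1, c_2=0.

x(t) = -e^(6t), z(t) = -2e^(6t)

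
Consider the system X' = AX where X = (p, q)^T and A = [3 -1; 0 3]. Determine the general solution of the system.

Coefficient matrix A = [[3, -1], [0, 3]].
Characteristic polynomial det(A - λI) = λ^2 - 6λ + 9 = 0.
Single eigenvalue λ = 3 with algebraic multiplicity 2.
Eigenvector v = (-1,0); generalized eigenvector w with (A-λI)w=v is (-3,1).
General solution: e^(3t)[C_1·v + C_2·(t·v + w)].

p(t) = -C_1e^(3t) - C_2te^(3t) - 3C_2e^(3t), q(t) = C_2e^(3t)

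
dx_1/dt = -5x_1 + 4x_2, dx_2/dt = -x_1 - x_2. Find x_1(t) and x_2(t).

x_1(t) = 2C_1e^(-3t) + 2C_2te^(-3t) - C_2e^(-3t), x_2(t) = C_1e^(-3t) + C_2te^(-3t)

Coefficient matrix A = [[-5, 4], [-1, -1]].
Characteristic polynomial det(A - λI) = λ^2 + 6λ + 9 = 0.
Single eigenvalue λ = -3 with algebraic multiplicity 2.
Eigenvector v = (2,1); generalized eigenvector w with (A-λI)w=v is (-1,0).
General solution: e^(-3t)[C_1·v + C_2·(t·v + w)].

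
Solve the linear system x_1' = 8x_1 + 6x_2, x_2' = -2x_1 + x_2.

Coefficient matrix A = [[8, 6], [-2, 1]].
Characteristic polynomial det(A - λI) = λ^2 - 9λ + 20 = 0.
Eigenvalues λ = 5, 4.
For λ=5: (A-λI) row 1 is [3, 6], so an eigenvector is (2, -1).
For λ=4: (A-λI) row 1 is [4, 6], so an eigenvector is (3, -2).
General solution: c_1e^(5t)(2,-1) + c_2e^(4t)(3,-2).

x_1(t) = 2c_1e^(5t) + 3c_2e^(4t), x_2(t) = -c_1e^(5t) - 2c_2e^(4t)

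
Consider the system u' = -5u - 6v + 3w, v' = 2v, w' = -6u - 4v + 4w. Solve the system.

u(t) = C_1e^(-2t) + C_3e^(t), v(t) = C_2e^(2t), w(t) = C_1e^(-2t) + 2C_2e^(2t) + 2C_3e^(t)

Coefficient matrix A = [[-5, -6, 3], [0, 2, 0], [-6, -4, 4]].
det(A - λI) = 0 gives eigenvalues λ = -2, 2, 1.
For λ=-2: eigenvector (1,0,1).
For λ=2: eigenvector (0,1,2).
For λ=1: eigenvector (1,0,2).
General solution: C_1e^(-2t)(1,0,1) + C_2e^(2t)(0,1,2) + C_3e^(t)(1,0,2).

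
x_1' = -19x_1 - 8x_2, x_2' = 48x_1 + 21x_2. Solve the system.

x_1(t) = c_1e^(5t) - c_2e^(-3t), x_2(t) = -3c_1e^(5t) + 2c_2e^(-3t)

Coefficient matrix A = [[-19, -8], [48, 21]].
Characteristic polynomial det(A - λI) = λ^2 - 2λ - 15 = 0.
Eigenvalues λ = 5, -3.
For λ=5: (A-λI) row 1 is [-24, -8], so an eigenvector is (1, -3).
For λ=-3: (A-λI) row 1 is [-16, -8], so an eigenvector is (-1, 2).
General solution: c_1e^(5t)(1,-3) + c_2e^(-3t)(-1,2).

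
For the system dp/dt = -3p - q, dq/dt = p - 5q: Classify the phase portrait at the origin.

stable improper node

A = [[-3,-1],[1,-5]]; det(A-λI) = λ^2 + 8λ + 16.
repeated λ = -4 with a single eigenvector.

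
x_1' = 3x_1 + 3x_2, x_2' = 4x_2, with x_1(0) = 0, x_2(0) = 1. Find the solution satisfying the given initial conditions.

Coefficient matrix A = [[3, 3], [0, 4]].
Characteristic polynomial det(A - λI) = λ^2 - 7λ + 12 = 0.
Eigenvalues λ = 3, 4.
For λ=3: (A-λI) row 1 is [0, 3], so an eigenvector is (1, 0).
For λ=4: (A-λI) row 1 is [-1, 3], so an eigenvector is (3, 1).
General solution: C_1e^(3t)(1,0) + C_2e^(4t)(3,1).
Applying x_1(0)=0, x_2(0)=1 gives C_1=-3, C_2=1.

x_1(t) = 3e^(4t) - 3e^(3t), x_2(t) = e^(4t)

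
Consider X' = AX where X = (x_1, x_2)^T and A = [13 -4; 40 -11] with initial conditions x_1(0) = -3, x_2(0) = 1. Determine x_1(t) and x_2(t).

x_1(t) = -10e^(t)sin(4t) - 3e^(t)cos(4t), x_2(t) = -33e^(t)sin(4t) + e^(t)cos(4t)

Coefficient matrix A = [[13, -4], [40, -11]].
Characteristic polynomial det(A - λI) = λ^2 - 2λ + 17 = 0.
Eigenvalues λ = 1 ± 4i (complex conjugate pair).
For λ=1+4i: an eigenvector is (1,3) - i(0,1) = (1, 3 - i).
A real fundamental pair from Re and Im of e^((1+4i)t)v: X_1 = e^(t)(cos(4t)·(1,3) + sin(4t)·(0,1)), X_2 = e^(t)(sin(4t)·(1,3) - cos(4t)·(0,1)).
General solution: c_1X_1 + c_2X_2.
Applying x_1(0)=-3, x_2(0)=1 gives c_1=-3, c_2=-10.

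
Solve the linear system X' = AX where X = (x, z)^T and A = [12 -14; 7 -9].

x(t) = 2c_1e^(5t) - c_2e^(-2t), z(t) = c_1e^(5t) - c_2e^(-2t)

Coefficient matrix A = [[12, -14], [7, -9]].
Characteristic polynomial det(A - λI) = λ^2 - 3λ - 10 = 0.
Eigenvalues λ = 5, -2.
For λ=5: (A-λI) row 1 is [7, -14], so an eigenvector is (2, 1).
For λ=-2: (A-λI) row 1 is [14, -14], so an eigenvector is (-1, -1).
General solution: c_1e^(5t)(2,1) + c_2e^(-2t)(-1,-1).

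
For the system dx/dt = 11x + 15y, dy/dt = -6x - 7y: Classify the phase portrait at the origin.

A = [[11,15],[-6,-7]]; det(A-λI) = λ^2 - 4λ + 13.
λ = 2 ± 3i: positive real part.

unstable spiral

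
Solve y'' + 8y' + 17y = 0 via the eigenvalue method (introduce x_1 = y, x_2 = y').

y(t) = C_1e^(-4t)cos(t) + C_2e^(-4t)sin(t)

Let x_1 = y, x_2 = y'. Then x_1' = x_2 and x_2' = -17x_1 - 8x_2.
A = [[0,1],[-17,-8]]; det(A-λI) = λ^2 + 8λ + 17.
Eigenvalues λ = -4 ± i.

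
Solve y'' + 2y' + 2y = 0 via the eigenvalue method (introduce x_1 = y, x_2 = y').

y(t) = K_1e^(-t)cos(t) + K_2e^(-t)sin(t)

Let x_1 = y, x_2 = y'. Then x_1' = x_2 and x_2' = -2x_1 - 2x_2.
A = [[0,1],[-2,-2]]; det(A-λI) = λ^2 + 2λ + 2.
Eigenvalues λ = -1 ± i.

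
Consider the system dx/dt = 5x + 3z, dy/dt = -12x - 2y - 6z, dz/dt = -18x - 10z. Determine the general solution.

x(t) = C_1e^(-t) - C_3e^(-4t), y(t) = C_2e^(-2t) + 3C_3e^(-4t), z(t) = -2C_1e^(-t) + 3C_3e^(-4t)

Coefficient matrix A = [[5, 0, 3], [-12, -2, -6], [-18, 0, -10]].
det(A - λI) = 0 gives eigenvalues λ = -1, -2, -4.
For λ=-1: eigenvector (1,0,-2).
For λ=-2: eigenvector (0,1,0).
For λ=-4: eigenvector (-1,3,3).
General solution: C_1e^(-t)(1,0,-2) + C_2e^(-2t)(0,1,0) + C_3e^(-4t)(-1,3,3).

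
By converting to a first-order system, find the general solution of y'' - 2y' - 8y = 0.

y(t) = C_1e^(4t) + C_2e^(-2t)

Let x_1 = y, x_2 = y'. Then x_1' = x_2 and x_2' = 8x_1 + 2x_2.
A = [[0,1],[8,2]]; det(A-λI) = λ^2 - 2λ - 8.
Eigenvalues λ = 4, -2 with eigenvectors (1,4), (1,-2).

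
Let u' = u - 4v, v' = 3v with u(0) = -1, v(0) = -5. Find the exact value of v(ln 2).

A = [[1,-4],[0,3]]; eigenvalues λ = 3, 1.
Eigenvectors: (-2,1) for λ=3, (-1,0) for λ=1.
From the initial condition, c_1 = -5, c_2 = 11.
v(ln 2) = (-5)(2^3)(1) + (11)(2^1)(0) = -40.

-40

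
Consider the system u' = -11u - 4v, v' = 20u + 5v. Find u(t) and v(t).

Coefficient matrix A = [[-11, -4], [20, 5]].
Characteristic polynomial det(A - λI) = λ^2 + 6λ + 25 = 0.
Eigenvalues λ = -3 ± 4i (complex conjugate pair).
For λ=-3+4i: an eigenvector is (0,1) - i(-1,2) = (0 + i, 1 - 2i).
A real fundamental pair from Re and Im of e^((-3+4i)t)v: X_1 = e^(-3t)(cos(4t)·(0,1) + sin(4t)·(-1,2)), X_2 = e^(-3t)(sin(4t)·(0,1) - cos(4t)·(-1,2)).
General solution: c_1X_1 + c_2X_2.

u(t) = -c_1e^(-3t)sin(4t) + c_2e^(-3t)cos(4t), v(t) = 2c_1e^(-3t)sin(4t) + c_1e^(-3t)cos(4t) + c_2e^(-3t)sin(4t) - 2c_2e^(-3t)cos(4t)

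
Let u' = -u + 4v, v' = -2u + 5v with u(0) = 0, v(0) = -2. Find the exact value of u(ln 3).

A = [[-1,4],[-2,5]]; eigenvalues λ = 1, 3.
Eigenvectors: (2,1) for λ=1, (1,1) for λ=3.
From the initial condition, c_1 = 2, c_2 = -4.
u(ln 3) = (2)(3^1)(2) + (-4)(3^3)(1) = -96.

-96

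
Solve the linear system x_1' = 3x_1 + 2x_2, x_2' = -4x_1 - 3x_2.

x_1(t) = c_1e^(-t) + c_2e^(t), x_2(t) = -2c_1e^(-t) - c_2e^(t)

Coefficient matrix A = [[3, 2], [-4, -3]].
Characteristic polynomial det(A - λI) = λ^2 - 1 = 0.
Eigenvalues λ = -1, 1.
For λ=-1: (A-λI) row 1 is [4, 2], so an eigenvector is (1, -2).
For λ=1: (A-λI) row 1 is [2, 2], so an eigenvector is (1, -1).
General solution: c_1e^(-t)(1,-2) + c_2e^(t)(1,-1).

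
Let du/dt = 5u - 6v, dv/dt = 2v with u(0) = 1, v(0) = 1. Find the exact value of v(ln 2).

4

A = [[5,-6],[0,2]]; eigenvalues λ = 2, 5.
Eigenvectors: (2,1) for λ=2, (-1,0) for λ=5.
From the initial condition, c_1 = 1, c_2 = 1.
v(ln 2) = (1)(2^2)(1) + (1)(2^5)(0) = 4.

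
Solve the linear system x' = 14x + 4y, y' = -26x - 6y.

Coefficient matrix A = [[14, 4], [-26, -6]].
Characteristic polynomial det(A - λI) = λ^2 - 8λ + 20 = 0.
Eigenvalues λ = 4 ± 2i (complex conjugate pair).
For λ=4+2i: an eigenvector is (-1,2) - i(-1,3) = (-1 + i, 2 - 3i).
A real fundamental pair from Re and Im of e^((4+2i)t)v: X_1 = e^(4t)(cos(2t)·(-1,2) + sin(2t)·(-1,3)), X_2 = e^(4t)(sin(2t)·(-1,2) - cos(2t)·(-1,3)).
General solution: c_1X_1 + c_2X_2.

x(t) = -c_1e^(4t)sin(2t) - c_1e^(4t)cos(2t) - c_2e^(4t)sin(2t) + c_2e^(4t)cos(2t), y(t) = 3c_1e^(4t)sin(2t) + 2c_1e^(4t)cos(2t) + 2c_2e^(4t)sin(2t) - 3c_2e^(4t)cos(2t)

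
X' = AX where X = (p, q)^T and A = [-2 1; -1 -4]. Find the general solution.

Coefficient matrix A = [[-2, 1], [-1, -4]].
Characteristic polynomial det(A - λI) = λ^2 + 6λ + 9 = 0.
Single eigenvalue λ = -3 with algebraic multiplicity 2.
Eigenvector v = (1,-1); generalized eigenvector w with (A-λI)w=v is (0,1).
General solution: e^(-3t)[C_1·v + C_2·(t·v + w)].

p(t) = C_1e^(-3t) + C_2te^(-3t), q(t) = -C_1e^(-3t) - C_2te^(-3t) + C_2e^(-3t)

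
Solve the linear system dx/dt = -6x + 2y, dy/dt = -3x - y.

Coefficient matrix A = [[-6, 2], [-3, -1]].
Characteristic polynomial det(A - λI) = λ^2 + 7λ + 12 = 0.
Eigenvalues λ = -3, -4.
For λ=-3: (A-λI) row 1 is [-3, 2], so an eigenvector is (2, 3).
For λ=-4: (A-λI) row 1 is [-2, 2], so an eigenvector is (1, 1).
General solution: C_1e^(-3t)(2,3) + C_2e^(-4t)(1,1).

x(t) = 2C_1e^(-3t) + C_2e^(-4t), y(t) = 3C_1e^(-3t) + C_2e^(-4t)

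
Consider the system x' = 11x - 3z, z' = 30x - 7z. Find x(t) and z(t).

x(t) = -K_1e^(2t)sin(3t) + K_2e^(2t)cos(3t), z(t) = -3K_1e^(2t)sin(3t) + K_1e^(2t)cos(3t) + K_2e^(2t)sin(3t) + 3K_2e^(2t)cos(3t)

Coefficient matrix A = [[11, -3], [30, -7]].
Characteristic polynomial det(A - λI) = λ^2 - 4λ + 13 = 0.
Eigenvalues λ = 2 ± 3i (complex conjugate pair).
For λ=2+3i: an eigenvector is (0,1) - i(-1,-3) = (0 + i, 1 + 3i).
A real fundamental pair from Re and Im of e^((2+3i)t)v: X_1 = e^(2t)(cos(3t)·(0,1) + sin(3t)·(-1,-3)), X_2 = e^(2t)(sin(3t)·(0,1) - cos(3t)·(-1,-3)).
General solution: K_1X_1 + K_2X_2.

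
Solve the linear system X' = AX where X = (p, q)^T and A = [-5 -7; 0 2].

p(t) = -K_1e^(-5t) + K_2e^(2t), q(t) = -K_2e^(2t)

Coefficient matrix A = [[-5, -7], [0, 2]].
Characteristic polynomial det(A - λI) = λ^2 + 3λ - 10 = 0.
Eigenvalues λ = -5, 2.
For λ=-5: (A-λI) row 1 is [0, -7], so an eigenvector is (-1, 0).
For λ=2: (A-λI) row 1 is [-7, -7], so an eigenvector is (1, -1).
General solution: K_1e^(-5t)(-1,0) + K_2e^(2t)(1,-1).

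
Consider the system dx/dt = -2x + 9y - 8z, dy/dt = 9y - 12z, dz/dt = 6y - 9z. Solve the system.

Coefficient matrix A = [[-2, 9, -8], [0, 9, -12], [0, 6, -9]].
det(A - λI) = 0 gives eigenvalues λ = 3, -3, -2.
For λ=3: eigenvector (-2,-2,-1).
For λ=-3: eigenvector (-1,1,1).
For λ=-2: eigenvector (1,0,0).
General solution: C_1e^(3t)(-2,-2,-1) + C_2e^(-3t)(-1,1,1) + C_3e^(-2t)(1,0,0).

x(t) = -2C_1e^(3t) - C_2e^(-3t) + C_3e^(-2t), y(t) = -2C_1e^(3t) + C_2e^(-3t), z(t) = -C_1e^(3t) + C_2e^(-3t)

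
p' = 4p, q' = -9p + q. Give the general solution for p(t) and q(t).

Coefficient matrix A = [[4, 0], [-9, 1]].
Characteristic polynomial det(A - λI) = λ^2 - 5λ + 4 = 0.
Eigenvalues λ = 4, 1.
For λ=4: (A-λI) row 2 is [-9, -3], so an eigenvector is (-1, 3).
For λ=1: (A-λI) row 1 is [3, 0], so an eigenvector is (0, -1).
General solution: c_1e^(4t)(-1,3) + c_2e^(t)(0,-1).

p(t) = -c_1e^(4t), q(t) = 3c_1e^(4t) - c_2e^(t)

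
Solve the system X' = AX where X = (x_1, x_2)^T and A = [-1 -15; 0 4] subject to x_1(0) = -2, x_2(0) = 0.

Coefficient matrix A = [[-1, -15], [0, 4]].
Characteristic polynomial det(A - λI) = λ^2 - 3λ - 4 = 0.
Eigenvalues λ = 4, -1.
For λ=4: (A-λI) row 1 is [-5, -15], so an eigenvector is (3, -1).
For λ=-1: (A-λI) row 1 is [0, -15], so an eigenvector is (-1, 0).
General solution: C_1e^(4t)(3,-1) + C_2e^(-t)(-1,0).
Applying x_1(0)=-2, x_2(0)=0 gives C_1=0, C_2=2.

x_1(t) = -2e^(-t), x_2(t) = 0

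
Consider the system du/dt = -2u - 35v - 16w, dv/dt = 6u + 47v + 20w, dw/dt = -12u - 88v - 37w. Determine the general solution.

Coefficient matrix A = [[-2, -35, -16], [6, 47, 20], [-12, -88, -37]].
det(A - λI) = 0 gives eigenvalues λ = 1, 4, 3.
For λ=1: eigenvector (1,-1,2).
For λ=4: eigenvector (1,-2,4).
For λ=3: eigenvector (-2,-2,5).
General solution: K_1e^(t)(1,-1,2) + K_2e^(4t)(1,-2,4) + K_3e^(3t)(-2,-2,5).

u(t) = K_1e^(t) + K_2e^(4t) - 2K_3e^(3t), v(t) = -K_1e^(t) - 2K_2e^(4t) - 2K_3e^(3t), w(t) = 2K_1e^(t) + 4K_2e^(4t) + 5K_3e^(3t)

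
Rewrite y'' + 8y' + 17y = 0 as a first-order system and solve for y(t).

Let x_1 = y, x_2 = y'. Then x_1' = x_2 and x_2' = -17x_1 - 8x_2.
A = [[0,1],[-17,-8]]; det(A-λI) = λ^2 + 8λ + 17.
Eigenvalues λ = -4 ± i.

y(t) = K_1e^(-4t)cos(t) + K_2e^(-4t)sin(t)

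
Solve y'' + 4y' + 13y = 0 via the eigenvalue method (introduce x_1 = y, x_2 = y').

Let x_1 = y, x_2 = y'. Then x_1' = x_2 and x_2' = -13x_1 - 4x_2.
A = [[0,1],[-13,-4]]; det(A-λI) = λ^2 + 4λ + 13.
Eigenvalues λ = -2 ± 3i.

y(t) = c_1e^(-2t)cos(3t) + c_2e^(-2t)sin(3t)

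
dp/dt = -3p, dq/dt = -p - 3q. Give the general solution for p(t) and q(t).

Coefficient matrix A = [[-3, 0], [-1, -3]].
Characteristic polynomial det(A - λI) = λ^2 + 6λ + 9 = 0.
Single eigenvalue λ = -3 with algebraic multiplicity 2.
Eigenvector v = (0,1); generalized eigenvector w with (A-λI)w=v is (-1,2).
General solution: e^(-3t)[K_1·v + K_2·(t·v + w)].

p(t) = -K_2e^(-3t), q(t) = K_1e^(-3t) + K_2te^(-3t) + 2K_2e^(-3t)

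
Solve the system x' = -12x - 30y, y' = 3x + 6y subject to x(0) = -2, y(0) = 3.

Coefficient matrix A = [[-12, -30], [3, 6]].
Characteristic polynomial det(A - λI) = λ^2 + 6λ + 18 = 0.
Eigenvalues λ = -3 ± 3i (complex conjugate pair).
For λ=-3+3i: an eigenvector is (1,0) - i(-3,1) = (1 + 3i, 0 - i).
A real fundamental pair from Re and Im of e^((-3+3i)t)v: X_1 = e^(-3t)(cos(3t)·(1,0) + sin(3t)·(-3,1)), X_2 = e^(-3t)(sin(3t)·(1,0) - cos(3t)·(-3,1)).
General solution: K_1X_1 + K_2X_2.
Applying x(0)=-2, y(0)=3 gives K_1=7, K_2=-3.

x(t) = -24e^(-3t)sin(3t) - 2e^(-3t)cos(3t), y(t) = 7e^(-3t)sin(3t) + 3e^(-3t)cos(3t)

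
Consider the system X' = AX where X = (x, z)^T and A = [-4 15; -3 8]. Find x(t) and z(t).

x(t) = -2K_1e^(2t)sin(3t) + K_1e^(2t)cos(3t) + K_2e^(2t)sin(3t) + 2K_2e^(2t)cos(3t), z(t) = -K_1e^(2t)sin(3t) + K_2e^(2t)cos(3t)

Coefficient matrix A = [[-4, 15], [-3, 8]].
Characteristic polynomial det(A - λI) = λ^2 - 4λ + 13 = 0.
Eigenvalues λ = 2 ± 3i (complex conjugate pair).
For λ=2+3i: an eigenvector is (1,0) - i(-2,-1) = (1 + 2i, 0 + i).
A real fundamental pair from Re and Im of e^((2+3i)t)v: X_1 = e^(2t)(cos(3t)·(1,0) + sin(3t)·(-2,-1)), X_2 = e^(2t)(sin(3t)·(1,0) - cos(3t)·(-2,-1)).
General solution: K_1X_1 + K_2X_2.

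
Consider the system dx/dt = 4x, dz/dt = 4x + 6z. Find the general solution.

Coefficient matrix A = [[4, 0], [4, 6]].
Characteristic polynomial det(A - λI) = λ^2 - 10λ + 24 = 0.
Eigenvalues λ = 4, 6.
For λ=4: (A-λI) row 2 is [4, 2], so an eigenvector is (1, -2).
For λ=6: (A-λI) row 1 is [-2, 0], so an eigenvector is (0, -1).
General solution: c_1e^(4t)(1,-2) + c_2e^(6t)(0,-1).

x(t) = c_1e^(4t), z(t) = -2c_1e^(4t) - c_2e^(6t)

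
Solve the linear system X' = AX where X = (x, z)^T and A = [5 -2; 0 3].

Coefficient matrix A = [[5, -2], [0, 3]].
Characteristic polynomial det(A - λI) = λ^2 - 8λ + 15 = 0.
Eigenvalues λ = 3, 5.
For λ=3: (A-λI) row 1 is [2, -2], so an eigenvector is (-1, -1).
For λ=5: (A-λI) row 1 is [0, -2], so an eigenvector is (1, 0).
General solution: K_1e^(3t)(-1,-1) + K_2e^(5t)(1,0).

x(t) = -K_1e^(3t) + K_2e^(5t), z(t) = -K_1e^(3t)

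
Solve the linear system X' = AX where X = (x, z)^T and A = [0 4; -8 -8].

Coefficient matrix A = [[0, 4], [-8, -8]].
Characteristic polynomial det(A - λI) = λ^2 + 8λ + 32 = 0.
Eigenvalues λ = -4 ± 4i (complex conjugate pair).
For λ=-4+4i: an eigenvector is (0,-1) - i(-1,1) = (0 + i, -1 - i).
A real fundamental pair from Re and Im of e^((-4+4i)t)v: X_1 = e^(-4t)(cos(4t)·(0,-1) + sin(4t)·(-1,1)), X_2 = e^(-4t)(sin(4t)·(0,-1) - cos(4t)·(-1,1)).
General solution: c_1X_1 + c_2X_2.

x(t) = -c_1e^(-4t)sin(4t) + c_2e^(-4t)cos(4t), z(t) = c_1e^(-4t)sin(4t) - c_1e^(-4t)cos(4t) - c_2e^(-4t)sin(4t) - c_2e^(-4t)cos(4t)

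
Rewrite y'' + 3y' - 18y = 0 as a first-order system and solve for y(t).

Let x_1 = y, x_2 = y'. Then x_1' = x_2 and x_2' = 18x_1 - 3x_2.
A = [[0,1],[18,-3]]; det(A-λI) = λ^2 + 3λ - 18.
Eigenvalues λ = 3, -6 with eigenvectors (1,3), (1,-6).

y(t) = K_1e^(3t) + K_2e^(-6t)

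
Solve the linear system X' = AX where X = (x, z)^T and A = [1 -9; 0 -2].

x(t) = -C_1e^(t) + 3C_2e^(-2t), z(t) = C_2e^(-2t)

Coefficient matrix A = [[1, -9], [0, -2]].
Characteristic polynomial det(A - λI) = λ^2 + λ - 2 = 0.
Eigenvalues λ = 1, -2.
For λ=1: (A-λI) row 1 is [0, -9], so an eigenvector is (-1, 0).
For λ=-2: (A-λI) row 1 is [3, -9], so an eigenvector is (3, 1).
General solution: C_1e^(t)(-1,0) + C_2e^(-2t)(3,1).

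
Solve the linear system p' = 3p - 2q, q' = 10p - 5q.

Coefficient matrix A = [[3, -2], [10, -5]].
Characteristic polynomial det(A - λI) = λ^2 + 2λ + 5 = 0.
Eigenvalues λ = -1 ± 2i (complex conjugate pair).
For λ=-1+2i: an eigenvector is (1,2) - i(0,1) = (1, 2 - i).
A real fundamental pair from Re and Im of e^((-1+2i)t)v: X_1 = e^(-t)(cos(2t)·(1,2) + sin(2t)·(0,1)), X_2 = e^(-t)(sin(2t)·(1,2) - cos(2t)·(0,1)).
General solution: K_1X_1 + K_2X_2.

p(t) = K_1e^(-t)cos(2t) + K_2e^(-t)sin(2t), q(t) = K_1e^(-t)sin(2t) + 2K_1e^(-t)cos(2t) + 2K_2e^(-t)sin(2t) - K_2e^(-t)cos(2t)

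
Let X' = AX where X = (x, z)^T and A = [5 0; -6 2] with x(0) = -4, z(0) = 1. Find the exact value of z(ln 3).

1881

A = [[5,0],[-6,2]]; eigenvalues λ = 5, 2.
Eigenvectors: (-1,2) for λ=5, (0,-1) for λ=2.
From the initial condition, c_1 = 4, c_2 = 7.
z(ln 3) = (4)(3^5)(2) + (7)(3^2)(-1) = 1881.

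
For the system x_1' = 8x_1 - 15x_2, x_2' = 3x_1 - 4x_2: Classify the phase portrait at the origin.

unstable spiral

A = [[8,-15],[3,-4]]; det(A-λI) = λ^2 - 4λ + 13.
λ = 2 ± 3i: positive real part.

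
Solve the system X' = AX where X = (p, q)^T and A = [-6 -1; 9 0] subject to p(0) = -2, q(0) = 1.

p(t) = 5te^(-3t) - 2e^(-3t), q(t) = -15te^(-3t) + e^(-3t)

Coefficient matrix A = [[-6, -1], [9, 0]].
Characteristic polynomial det(A - λI) = λ^2 + 6λ + 9 = 0.
Single eigenvalue λ = -3 with algebraic multiplicity 2.
Eigenvector v = (1,-3); generalized eigenvector w with (A-λI)w=v is (-1,2).
General solution: e^(-3t)[K_1·v + K_2·(t·v + w)].
Applying p(0)=-2, q(0)=1 gives K_1=3, K_2=5.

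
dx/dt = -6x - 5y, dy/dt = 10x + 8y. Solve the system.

Coefficient matrix A = [[-6, -5], [10, 8]].
Characteristic polynomial det(A - λI) = λ^2 - 2λ + 2 = 0.
Eigenvalues λ = 1 ± i (complex conjugate pair).
For λ=1+i: an eigenvector is (1,-1) - i(-2,3) = (1 + 2i, -1 - 3i).
A real fundamental pair from Re and Im of e^((1+i)t)v: X_1 = e^(t)(cos(t)·(1,-1) + sin(t)·(-2,3)), X_2 = e^(t)(sin(t)·(1,-1) - cos(t)·(-2,3)).
General solution: C_1X_1 + C_2X_2.

x(t) = -2C_1e^(t)sin(t) + C_1e^(t)cos(t) + C_2e^(t)sin(t) + 2C_2e^(t)cos(t), y(t) = 3C_1e^(t)sin(t) - C_1e^(t)cos(t) - C_2e^(t)sin(t) - 3C_2e^(t)cos(t)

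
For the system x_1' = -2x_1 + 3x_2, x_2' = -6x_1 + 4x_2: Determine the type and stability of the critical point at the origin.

A = [[-2,3],[-6,4]]; det(A-λI) = λ^2 - 2λ + 10.
λ = 1 ± 3i: positive real part.

unstable spiral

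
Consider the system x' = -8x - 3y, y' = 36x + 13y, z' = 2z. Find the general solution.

Coefficient matrix A = [[-8, -3, 0], [36, 13, 0], [0, 0, 2]].
det(A - λI) = 0 gives eigenvalues λ = 4, 2, 1.
For λ=4: eigenvector (-1,4,0).
For λ=2: eigenvector (0,0,1).
For λ=1: eigenvector (-1,3,0).
General solution: K_1e^(4t)(-1,4,0) + K_2e^(2t)(0,0,1) + K_3e^(t)(-1,3,0).

x(t) = -K_1e^(4t) - K_3e^(t), y(t) = 4K_1e^(4t) + 3K_3e^(t), z(t) = K_2e^(2t)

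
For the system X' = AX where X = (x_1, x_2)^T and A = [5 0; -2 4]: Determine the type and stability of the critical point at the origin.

A = [[5,0],[-2,4]]; det(A-λI) = λ^2 - 9λ + 20.
λ = 4, 5: both positive.

unstable node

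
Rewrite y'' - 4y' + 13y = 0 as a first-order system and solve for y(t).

Let x_1 = y, x_2 = y'. Then x_1' = x_2 and x_2' = -13x_1 + 4x_2.
A = [[0,1],[-13,4]]; det(A-λI) = λ^2 - 4λ + 13.
Eigenvalues λ = 2 ± 3i.

y(t) = c_1e^(2t)cos(3t) + c_2e^(2t)sin(3t)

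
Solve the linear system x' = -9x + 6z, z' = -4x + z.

Coefficient matrix A = [[-9, 6], [-4, 1]].
Characteristic polynomial det(A - λI) = λ^2 + 8λ + 15 = 0.
Eigenvalues λ = -3, -5.
For λ=-3: (A-λI) row 1 is [-6, 6], so an eigenvector is (-1, -1).
For λ=-5: (A-λI) row 1 is [-4, 6], so an eigenvector is (3, 2).
General solution: c_1e^(-3t)(-1,-1) + c_2e^(-5t)(3,2).

x(t) = -c_1e^(-3t) + 3c_2e^(-5t), z(t) = -c_1e^(-3t) + 2c_2e^(-5t)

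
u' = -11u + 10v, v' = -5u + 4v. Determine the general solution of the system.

u(t) = -2c_1e^(-6t) - c_2e^(-t), v(t) = -c_1e^(-6t) - c_2e^(-t)

Coefficient matrix A = [[-11, 10], [-5, 4]].
Characteristic polynomial det(A - λI) = λ^2 + 7λ + 6 = 0.
Eigenvalues λ = -6, -1.
For λ=-6: (A-λI) row 1 is [-5, 10], so an eigenvector is (-2, -1).
For λ=-1: (A-λI) row 1 is [-10, 10], so an eigenvector is (-1, -1).
General solution: c_1e^(-6t)(-2,-1) + c_2e^(-t)(-1,-1).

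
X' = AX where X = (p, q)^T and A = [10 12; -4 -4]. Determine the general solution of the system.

p(t) = 2c_1e^(4t) + 3c_2e^(2t), q(t) = -c_1e^(4t) - 2c_2e^(2t)

Coefficient matrix A = [[10, 12], [-4, -4]].
Characteristic polynomial det(A - λI) = λ^2 - 6λ + 8 = 0.
Eigenvalues λ = 4, 2.
For λ=4: (A-λI) row 1 is [6, 12], so an eigenvector is (2, -1).
For λ=2: (A-λI) row 1 is [8, 12], so an eigenvector is (3, -2).
General solution: c_1e^(4t)(2,-1) + c_2e^(2t)(3,-2).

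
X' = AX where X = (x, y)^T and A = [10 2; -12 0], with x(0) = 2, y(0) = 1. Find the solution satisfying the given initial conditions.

Coefficient matrix A = [[10, 2], [-12, 0]].
Characteristic polynomial det(A - λI) = λ^2 - 10λ + 24 = 0.
Eigenvalues λ = 6, 4.
For λ=6: (A-λI) row 1 is [4, 2], so an eigenvector is (-1, 2).
For λ=4: (A-λI) row 1 is [6, 2], so an eigenvector is (-1, 3).
General solution: C_1e^(6t)(-1,2) + C_2e^(4t)(-1,3).
Applying x(0)=2, y(0)=1 gives C_1=-7, C_2=5.

x(t) = 7e^(6t) - 5e^(4t), y(t) = -14e^(6t) + 15e^(4t)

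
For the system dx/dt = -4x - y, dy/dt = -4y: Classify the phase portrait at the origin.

stable improper node

A = [[-4,-1],[0,-4]]; det(A-λI) = λ^2 + 8λ + 16.
repeated λ = -4 with a single eigenvector.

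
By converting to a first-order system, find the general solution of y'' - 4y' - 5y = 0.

y(t) = c_1e^(-t) + c_2e^(5t)

Let x_1 = y, x_2 = y'. Then x_1' = x_2 and x_2' = 5x_1 + 4x_2.
A = [[0,1],[5,4]]; det(A-λI) = λ^2 - 4λ - 5.
Eigenvalues λ = -1, 5 with eigenvectors (1,-1), (1,5).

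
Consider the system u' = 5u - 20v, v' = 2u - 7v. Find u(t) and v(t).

Coefficient matrix A = [[5, -20], [2, -7]].
Characteristic polynomial det(A - λI) = λ^2 + 2λ + 5 = 0.
Eigenvalues λ = -1 ± 2i (complex conjugate pair).
For λ=-1+2i: an eigenvector is (1,0) - i(3,1) = (1 - 3i, 0 - i).
A real fundamental pair from Re and Im of e^((-1+2i)t)v: X_1 = e^(-t)(cos(2t)·(1,0) + sin(2t)·(3,1)), X_2 = e^(-t)(sin(2t)·(1,0) - cos(2t)·(3,1)).
General solution: K_1X_1 + K_2X_2.

u(t) = 3K_1e^(-t)sin(2t) + K_1e^(-t)cos(2t) + K_2e^(-t)sin(2t) - 3K_2e^(-t)cos(2t), v(t) = K_1e^(-t)sin(2t) - K_2e^(-t)cos(2t)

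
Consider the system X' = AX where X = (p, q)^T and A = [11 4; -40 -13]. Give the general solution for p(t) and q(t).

Coefficient matrix A = [[11, 4], [-40, -13]].
Characteristic polynomial det(A - λI) = λ^2 + 2λ + 17 = 0.
Eigenvalues λ = -1 ± 4i (complex conjugate pair).
For λ=-1+4i: an eigenvector is (0,1) - i(1,-3) = (0 - i, 1 + 3i).
A real fundamental pair from Re and Im of e^((-1+4i)t)v: X_1 = e^(-t)(cos(4t)·(0,1) + sin(4t)·(1,-3)), X_2 = e^(-t)(sin(4t)·(0,1) - cos(4t)·(1,-3)).
General solution: K_1X_1 + K_2X_2.

p(t) = K_1e^(-t)sin(4t) - K_2e^(-t)cos(4t), q(t) = -3K_1e^(-t)sin(4t) + K_1e^(-t)cos(4t) + K_2e^(-t)sin(4t) + 3K_2e^(-t)cos(4t)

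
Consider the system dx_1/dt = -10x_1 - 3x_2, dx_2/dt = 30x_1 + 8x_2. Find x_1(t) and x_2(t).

Coefficient matrix A = [[-10, -3], [30, 8]].
Characteristic polynomial det(A - λI) = λ^2 + 2λ + 10 = 0.
Eigenvalues λ = -1 ± 3i (complex conjugate pair).
For λ=-1+3i: an eigenvector is (1,-3) - i(0,1) = (1, -3 - i).
A real fundamental pair from Re and Im of e^((-1+3i)t)v: X_1 = e^(-t)(cos(3t)·(1,-3) + sin(3t)·(0,1)), X_2 = e^(-t)(sin(3t)·(1,-3) - cos(3t)·(0,1)).
General solution: K_1X_1 + K_2X_2.

x_1(t) = K_1e^(-t)cos(3t) + K_2e^(-t)sin(3t), x_2(t) = K_1e^(-t)sin(3t) - 3K_1e^(-t)cos(3t) - 3K_2e^(-t)sin(3t) - K_2e^(-t)cos(3t)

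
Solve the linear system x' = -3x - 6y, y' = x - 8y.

Coefficient matrix A = [[-3, -6], [1, -8]].
Characteristic polynomial det(A - λI) = λ^2 + 11λ + 30 = 0.
Eigenvalues λ = -5, -6.
For λ=-5: (A-λI) row 1 is [2, -6], so an eigenvector is (-3, -1).
For λ=-6: (A-λI) row 1 is [3, -6], so an eigenvector is (2, 1).
General solution: K_1e^(-5t)(-3,-1) + K_2e^(-6t)(2,1).

x(t) = -3K_1e^(-5t) + 2K_2e^(-6t), y(t) = -K_1e^(-5t) + K_2e^(-6t)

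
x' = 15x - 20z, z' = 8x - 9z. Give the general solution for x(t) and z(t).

Coefficient matrix A = [[15, -20], [8, -9]].
Characteristic polynomial det(A - λI) = λ^2 - 6λ + 25 = 0.
Eigenvalues λ = 3 ± 4i (complex conjugate pair).
For λ=3+4i: an eigenvector is (2,1) - i(1,1) = (2 - i, 1 - i).
A real fundamental pair from Re and Im of e^((3+4i)t)v: X_1 = e^(3t)(cos(4t)·(2,1) + sin(4t)·(1,1)), X_2 = e^(3t)(sin(4t)·(2,1) - cos(4t)·(1,1)).
General solution: K_1X_1 + K_2X_2.

x(t) = K_1e^(3t)sin(4t) + 2K_1e^(3t)cos(4t) + 2K_2e^(3t)sin(4t) - K_2e^(3t)cos(4t), z(t) = K_1e^(3t)sin(4t) + K_1e^(3t)cos(4t) + K_2e^(3t)sin(4t) - K_2e^(3t)cos(4t)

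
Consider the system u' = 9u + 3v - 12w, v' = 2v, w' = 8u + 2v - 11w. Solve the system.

u(t) = 3K_1e^(2t) - 3K_2e^(t) - K_3e^(-3t), v(t) = K_1e^(2t), w(t) = 2K_1e^(2t) - 2K_2e^(t) - K_3e^(-3t)

Coefficient matrix A = [[9, 3, -12], [0, 2, 0], [8, 2, -11]].
det(A - λI) = 0 gives eigenvalues λ = 2, 1, -3.
For λ=2: eigenvector (3,1,2).
For λ=1: eigenvector (-3,0,-2).
For λ=-3: eigenvector (-1,0,-1).
General solution: K_1e^(2t)(3,1,2) + K_2e^(t)(-3,0,-2) + K_3e^(-3t)(-1,0,-1).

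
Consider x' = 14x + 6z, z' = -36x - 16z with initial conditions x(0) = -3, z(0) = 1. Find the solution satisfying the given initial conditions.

x(t) = -8e^(2t) + 5e^(-4t), z(t) = 16e^(2t) - 15e^(-4t)

Coefficient matrix A = [[14, 6], [-36, -16]].
Characteristic polynomial det(A - λI) = λ^2 + 2λ - 8 = 0.
Eigenvalues λ = -4, 2.
For λ=-4: (A-λI) row 1 is [18, 6], so an eigenvector is (1, -3).
For λ=2: (A-λI) row 1 is [12, 6], so an eigenvector is (-1, 2).
General solution: K_1e^(-4t)(1,-3) + K_2e^(2t)(-1,2).
Applying x(0)=-3, z(0)=1 gives K_1=5, K_2=8.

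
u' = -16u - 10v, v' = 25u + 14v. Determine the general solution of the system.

u(t) = C_1e^(-t)sin(5t) + C_1e^(-t)cos(5t) + C_2e^(-t)sin(5t) - C_2e^(-t)cos(5t), v(t) = -C_1e^(-t)sin(5t) - 2C_1e^(-t)cos(5t) - 2C_2e^(-t)sin(5t) + C_2e^(-t)cos(5t)

Coefficient matrix A = [[-16, -10], [25, 14]].
Characteristic polynomial det(A - λI) = λ^2 + 2λ + 26 = 0.
Eigenvalues λ = -1 ± 5i (complex conjugate pair).
For λ=-1+5i: an eigenvector is (1,-2) - i(1,-1) = (1 - i, -2 + i).
A real fundamental pair from Re and Im of e^((-1+5i)t)v: X_1 = e^(-t)(cos(5t)·(1,-2) + sin(5t)·(1,-1)), X_2 = e^(-t)(sin(5t)·(1,-2) - cos(5t)·(1,-1)).
General solution: C_1X_1 + C_2X_2.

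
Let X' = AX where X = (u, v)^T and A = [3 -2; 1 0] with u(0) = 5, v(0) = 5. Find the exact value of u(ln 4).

20

A = [[3,-2],[1,0]]; eigenvalues λ = 1, 2.
Eigenvectors: (1,1) for λ=1, (2,1) for λ=2.
From the initial condition, c_1 = 5, c_2 = 0.
u(ln 4) = (5)(4^1)(1) + (0)(4^2)(2) = 20.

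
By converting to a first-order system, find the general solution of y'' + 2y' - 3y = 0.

y(t) = C_1e^(-3t) + C_2e^(t)

Let x_1 = y, x_2 = y'. Then x_1' = x_2 and x_2' = 3x_1 - 2x_2.
A = [[0,1],[3,-2]]; det(A-λI) = λ^2 + 2λ - 3.
Eigenvalues λ = -3, 1 with eigenvectors (1,-3), (1,1).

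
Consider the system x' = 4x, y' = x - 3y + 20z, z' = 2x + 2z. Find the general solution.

Coefficient matrix A = [[4, 0, 0], [1, -3, 20], [2, 0, 2]].
det(A - λI) = 0 gives eigenvalues λ = 4, -3, 2.
For λ=4: eigenvector (1,3,1).
For λ=-3: eigenvector (0,1,0).
For λ=2: eigenvector (0,4,1).
General solution: C_1e^(4t)(1,3,1) + C_2e^(-3t)(0,1,0) + C_3e^(2t)(0,4,1).

x(t) = C_1e^(4t), y(t) = 3C_1e^(4t) + C_2e^(-3t) + 4C_3e^(2t), z(t) = C_1e^(4t) + C_3e^(2t)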